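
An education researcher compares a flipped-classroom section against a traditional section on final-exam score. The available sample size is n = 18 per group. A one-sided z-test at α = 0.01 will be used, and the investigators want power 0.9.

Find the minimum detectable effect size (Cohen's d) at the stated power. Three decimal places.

d ≈ 1.203

Required noncentrality: δ = z_{0.01} + z_{0.10} = 2.326 + 1.282 = 3.608.
δ = d·√(n/2) ⇒ d = δ/√(n/2) = 3.608/√(18/2) = 1.2026.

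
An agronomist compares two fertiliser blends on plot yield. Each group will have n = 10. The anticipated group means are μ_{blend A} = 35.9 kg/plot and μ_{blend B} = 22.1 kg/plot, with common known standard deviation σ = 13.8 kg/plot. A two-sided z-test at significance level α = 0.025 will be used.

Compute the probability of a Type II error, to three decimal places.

Standardized effect: d = |μ_{blend A} − μ_{blend B}| / σ = |35.9 − 22.1| / 13.8 = 1.0000
Noncentrality parameter: δ = d·√(n/2) = 1.0000 × √(10/2) = 2.2361
Two-sided α = 0.025 → critical value z_{0.0125} = 2.241.
Power = Φ(δ − 2.241) + Φ(−δ − 2.241) = Φ(-0.005) + Φ(-4.477) = 0.4979 + 0.0000 = 0.4979.
Type II error: β = 1 − power = 1 − 0.4979 = 0.5021.

β ≈ 0.502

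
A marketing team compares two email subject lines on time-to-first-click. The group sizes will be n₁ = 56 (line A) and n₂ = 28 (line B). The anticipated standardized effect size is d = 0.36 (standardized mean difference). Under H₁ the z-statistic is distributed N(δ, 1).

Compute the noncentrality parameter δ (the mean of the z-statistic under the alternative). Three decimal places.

δ ≈ 1.555

The noncentrality parameter scales effect size by the design's sample-size factor: δ = d / √(1/n₁ + 1/n₂) = 0.36 / √(1/56 + 1/28) = 1.5554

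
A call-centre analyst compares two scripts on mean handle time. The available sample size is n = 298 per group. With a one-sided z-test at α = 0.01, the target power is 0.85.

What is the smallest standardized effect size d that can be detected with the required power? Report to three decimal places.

d ≈ 0.275

Required noncentrality: δ = z_{0.01} + z_{0.15} = 2.326 + 1.036 = 3.363.
δ = d·√(n/2) ⇒ d = δ/√(n/2) = 3.363/√(298/2) = 0.2755.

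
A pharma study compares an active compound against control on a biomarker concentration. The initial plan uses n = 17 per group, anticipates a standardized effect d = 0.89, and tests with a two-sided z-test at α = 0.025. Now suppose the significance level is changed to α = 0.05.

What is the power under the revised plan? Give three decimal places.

δ = d·√(n/2) = 0.89 × √(17/2) = 2.5948 (unchanged). New critical value: z_{0.025} = 1.960.
Revised power = Φ(δ − 1.960) + Φ(−δ − 1.960) = Φ(0.635) + Φ(-4.555) = 0.7372 + 0.0000 = 0.7372.

Power ≈ 0.737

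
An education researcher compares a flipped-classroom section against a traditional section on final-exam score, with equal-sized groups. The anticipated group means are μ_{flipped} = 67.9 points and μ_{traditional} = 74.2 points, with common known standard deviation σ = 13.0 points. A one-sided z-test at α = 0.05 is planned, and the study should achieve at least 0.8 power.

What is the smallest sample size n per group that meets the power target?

n = 53 per group

Standardized effect: d = |μ_{flipped} − μ_{traditional}| / σ = |67.9 − 74.2| / 13.0 = 0.4846
For power 0.8 need Φ(δ − z_{0.05}) = 0.8, so δ = z_{0.05} + z_{0.20} = 1.645 + 0.842 = 2.486.
δ = d·√(n/2) ⇒ n = 2(δ/d)² = 2 × (2.486 / 0.4846)² = 52.65.
Rounding up, n = 53 per group.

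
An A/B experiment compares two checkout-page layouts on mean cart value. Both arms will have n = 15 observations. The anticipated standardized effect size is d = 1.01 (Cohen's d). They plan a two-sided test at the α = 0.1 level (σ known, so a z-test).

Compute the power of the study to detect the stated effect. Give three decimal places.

Noncentrality parameter: δ = d·√(n/2) = 1.01 × √(15/2) = 2.7660
Two-sided α = 0.1 → critical value z_{0.05} = 1.645.
Power = Φ(δ − 1.645) + Φ(−δ − 1.645) = Φ(1.121) + Φ(-4.411) = 0.8689 + 0.0000 = 0.8689.

Power ≈ 0.869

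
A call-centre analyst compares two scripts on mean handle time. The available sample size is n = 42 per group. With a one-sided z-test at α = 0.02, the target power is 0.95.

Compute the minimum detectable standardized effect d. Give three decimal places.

Need Φ(δ − 2.054) = 0.95, so δ = 2.054 + 1.645 = 3.699.
δ = d·√(n/2) ⇒ d = δ/√(n/2) = 3.699/√(42/2) = 0.8071.

d ≈ 0.807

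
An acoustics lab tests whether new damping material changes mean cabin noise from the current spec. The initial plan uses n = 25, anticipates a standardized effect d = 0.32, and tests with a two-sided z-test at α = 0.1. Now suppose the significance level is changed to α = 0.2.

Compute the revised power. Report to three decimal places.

δ = d·√n = 0.32 × √25 = 1.6000 (unchanged). New critical value: z_{0.1} = 1.282.
Revised power = Φ(δ − 1.282) + Φ(−δ − 1.282) = Φ(0.318) + Φ(-2.882) = 0.6249 + 0.0020 = 0.6269.

Power ≈ 0.627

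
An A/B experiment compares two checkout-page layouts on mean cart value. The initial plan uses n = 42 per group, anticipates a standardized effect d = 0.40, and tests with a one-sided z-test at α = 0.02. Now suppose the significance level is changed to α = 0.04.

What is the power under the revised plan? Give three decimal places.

δ = d·√(n/2) = 0.40 × √(42/2) = 1.8330 (unchanged). New critical value: z_{0.04} = 1.751.
Revised power = Φ(δ − 1.751) = Φ(0.082) = 0.5328.

Power ≈ 0.533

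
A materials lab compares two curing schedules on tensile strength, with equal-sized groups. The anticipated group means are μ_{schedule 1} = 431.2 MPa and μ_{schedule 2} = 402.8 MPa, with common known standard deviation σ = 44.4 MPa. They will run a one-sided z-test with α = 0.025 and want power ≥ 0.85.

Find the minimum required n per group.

Standardized effect: d = |μ_{schedule 1} − μ_{schedule 2}| / σ = |431.2 − 402.8| / 44.4 = 0.6396
Set Φ(δ − 1.960) = 0.85; then δ − 1.960 = Φ⁻¹(0.85) = 1.036, giving δ = 2.996.
δ = d·√(n/2) ⇒ n = 2(δ/d)² = 2 × (2.996 / 0.6396)² = 43.89.
Rounding up, n = 44 per group.

n = 44 per group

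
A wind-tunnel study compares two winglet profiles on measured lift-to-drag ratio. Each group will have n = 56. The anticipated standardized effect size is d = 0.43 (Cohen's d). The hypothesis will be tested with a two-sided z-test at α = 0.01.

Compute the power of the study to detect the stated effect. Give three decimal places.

Power ≈ 0.382

Noncentrality parameter: δ = d·√(n/2) = 0.43 × √(56/2) = 2.2753
Critical value for a two-sided test at α = 0.01: z_{α/2} = 2.576.
Power = Φ(δ − 2.576) + Φ(−δ − 2.576) = Φ(-0.300) + Φ(-4.851) = 0.3819 + 0.0000 = 0.3819.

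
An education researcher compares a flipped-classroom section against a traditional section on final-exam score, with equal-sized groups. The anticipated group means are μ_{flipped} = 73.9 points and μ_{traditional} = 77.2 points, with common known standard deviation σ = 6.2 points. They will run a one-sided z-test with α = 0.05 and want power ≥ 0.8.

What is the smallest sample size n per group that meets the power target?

n = 44 per group

Standardized effect: d = |μ_{flipped} − μ_{traditional}| / σ = |73.9 − 77.2| / 6.2 = 0.5323
Set Φ(δ − 1.645) = 0.8; then δ − 1.645 = Φ⁻¹(0.8) = 0.842, giving δ = 2.486.
δ = d·√(n/2) ⇒ n = 2(δ/d)² = 2 × (2.486 / 0.5323)² = 43.65.
Rounding up, n = 44 per group.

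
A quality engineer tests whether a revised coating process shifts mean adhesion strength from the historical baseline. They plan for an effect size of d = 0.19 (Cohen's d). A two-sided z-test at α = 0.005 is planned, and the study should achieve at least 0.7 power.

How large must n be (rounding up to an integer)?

n = 308

Set Φ(δ − 2.807) = 0.7; then δ − 2.807 = Φ⁻¹(0.7) = 0.524, giving δ = 3.331.
(Ignoring the negligible lower-tail rejection probability gives the usual closed-form inversion.)
δ = d·√n ⇒ n = (δ/d)² = (3.331 / 0.19)² = 307.44.
Round up to the next whole unit.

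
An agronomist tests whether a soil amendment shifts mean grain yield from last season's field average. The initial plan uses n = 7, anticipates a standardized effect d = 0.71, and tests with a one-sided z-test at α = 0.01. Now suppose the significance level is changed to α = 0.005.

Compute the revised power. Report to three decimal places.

Power ≈ 0.243

δ = d·√n = 0.71 × √7 = 1.8785 (unchanged). New critical value: z_{0.005} = 2.576.
Revised power = Φ(δ − 2.576) = Φ(-0.697) = 0.2428.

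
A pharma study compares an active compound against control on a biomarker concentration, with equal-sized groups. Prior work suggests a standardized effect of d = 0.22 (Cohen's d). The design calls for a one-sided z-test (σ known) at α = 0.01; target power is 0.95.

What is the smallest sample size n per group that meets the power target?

Set Φ(δ − 2.326) = 0.95; then δ − 2.326 = Φ⁻¹(0.95) = 1.645, giving δ = 3.971.
δ = d·√(n/2) ⇒ n = 2(δ/d)² = 2 × (3.971 / 0.22)² = 651.67.
Round up to the next whole unit.

n = 652 per group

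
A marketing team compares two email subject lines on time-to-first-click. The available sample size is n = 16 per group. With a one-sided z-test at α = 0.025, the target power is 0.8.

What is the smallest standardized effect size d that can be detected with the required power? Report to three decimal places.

Need Φ(δ − 1.960) = 0.8, so δ = 1.960 + 0.842 = 2.802.
δ = d·√(n/2) ⇒ d = δ/√(n/2) = 2.802/√(16/2) = 0.9905.

d ≈ 0.991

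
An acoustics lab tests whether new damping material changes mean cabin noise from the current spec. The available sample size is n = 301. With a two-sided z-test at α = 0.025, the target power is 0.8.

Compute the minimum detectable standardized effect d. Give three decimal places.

d ≈ 0.178

Required noncentrality: δ = z_{0.0125} + z_{0.20} = 2.241 + 0.842 = 3.083.
(Lower-tail contribution to power is negligible for δ > 0.)
δ = d·√n ⇒ d = δ/√n = 3.083/√301 = 0.1777.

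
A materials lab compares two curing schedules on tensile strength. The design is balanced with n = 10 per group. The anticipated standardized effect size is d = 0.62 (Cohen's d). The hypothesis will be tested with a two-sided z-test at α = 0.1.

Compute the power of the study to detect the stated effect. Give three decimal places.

Power ≈ 0.399

Noncentrality parameter: δ = d·√(n/2) = 0.62 × √(10/2) = 1.3864
Two-sided α = 0.1 → critical value z_{0.05} = 1.645.
Power = Φ(δ − 1.645) + Φ(−δ − 1.645) = Φ(-0.258) + Φ(-3.031) = 0.3980 + 0.0012 = 0.3992.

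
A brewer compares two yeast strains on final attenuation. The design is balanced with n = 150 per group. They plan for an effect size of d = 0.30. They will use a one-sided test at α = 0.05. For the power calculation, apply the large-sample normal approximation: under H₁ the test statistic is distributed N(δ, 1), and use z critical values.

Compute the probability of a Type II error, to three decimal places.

β ≈ 0.170

Noncentrality parameter: δ = d·√(n/2) = 0.30 × √(150/2) = 2.5981
Critical value for a one-sided test at α = 0.05: z_α = 1.645.
Power = Φ(δ − 1.645) = Φ(0.953) = 0.8298.
Type II error: β = 1 − power = 1 − 0.8298 = 0.1702.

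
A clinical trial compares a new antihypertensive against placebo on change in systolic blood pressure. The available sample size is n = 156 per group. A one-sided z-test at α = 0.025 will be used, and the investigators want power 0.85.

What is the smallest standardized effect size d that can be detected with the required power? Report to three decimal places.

d ≈ 0.339

Need Φ(δ − 1.960) = 0.85, so δ = 1.960 + 1.036 = 2.996.
δ = d·√(n/2) ⇒ d = δ/√(n/2) = 2.996/√(156/2) = 0.3393.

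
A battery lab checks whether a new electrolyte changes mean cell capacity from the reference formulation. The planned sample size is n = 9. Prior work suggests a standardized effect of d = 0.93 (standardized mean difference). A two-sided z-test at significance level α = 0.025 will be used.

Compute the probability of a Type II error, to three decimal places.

Noncentrality parameter: δ = d·√n = 0.93 × √9 = 2.7900
Two-sided α = 0.025 → critical value z_{0.0125} = 2.241.
Power = Φ(δ − 2.241) + Φ(−δ − 2.241) = Φ(0.549) + Φ(-5.031) = 0.7084 + 0.0000 = 0.7084.
Type II error: β = 1 − power = 1 − 0.7084 = 0.2916.

β ≈ 0.292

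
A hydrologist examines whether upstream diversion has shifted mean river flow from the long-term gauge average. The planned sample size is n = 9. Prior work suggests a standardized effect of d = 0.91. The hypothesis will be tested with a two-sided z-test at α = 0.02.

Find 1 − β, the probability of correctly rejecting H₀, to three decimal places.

Noncentrality parameter: δ = d·√n = 0.91 × √9 = 2.7300
Two-sided α = 0.02 → critical value z_{0.01} = 2.326.
Power = Φ(δ − 2.326) + Φ(−δ − 2.326) = Φ(0.404) + Φ(-5.056) = 0.6568 + 0.0000 = 0.6568.

Power ≈ 0.657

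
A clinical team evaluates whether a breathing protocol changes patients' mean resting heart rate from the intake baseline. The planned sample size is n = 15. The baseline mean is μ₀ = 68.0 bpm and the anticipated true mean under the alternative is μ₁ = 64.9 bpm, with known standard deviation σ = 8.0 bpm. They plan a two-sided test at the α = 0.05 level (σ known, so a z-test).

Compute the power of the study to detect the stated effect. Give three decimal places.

Power ≈ 0.323

Standardized effect: d = |μ₁ − μ₀| / σ = |64.9 − 68.0| / 8.0 = 0.3875
Noncentrality parameter: δ = d·√n = 0.3875 × √15 = 1.5008
Two-sided α = 0.05 → critical value z_{0.025} = 1.960.
Power = Φ(δ − 1.960) + Φ(−δ − 1.960) = Φ(-0.459) + Φ(-3.461) = 0.3231 + 0.0003 = 0.3233.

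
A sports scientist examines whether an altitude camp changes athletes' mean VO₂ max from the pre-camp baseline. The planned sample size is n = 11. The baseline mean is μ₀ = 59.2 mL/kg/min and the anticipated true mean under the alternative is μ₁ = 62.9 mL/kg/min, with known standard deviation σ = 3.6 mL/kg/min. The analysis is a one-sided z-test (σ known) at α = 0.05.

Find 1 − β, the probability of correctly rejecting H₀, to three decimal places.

Power ≈ 0.961

Standardized effect: d = |μ₁ − μ₀| / σ = |62.9 − 59.2| / 3.6 = 1.0278
Noncentrality parameter: δ = d·√n = 1.0278 × √11 = 3.4088
Critical value for a one-sided test at α = 0.05: z_α = 1.645.
Power = Φ(δ − 1.645) = Φ(1.764) = 0.9611.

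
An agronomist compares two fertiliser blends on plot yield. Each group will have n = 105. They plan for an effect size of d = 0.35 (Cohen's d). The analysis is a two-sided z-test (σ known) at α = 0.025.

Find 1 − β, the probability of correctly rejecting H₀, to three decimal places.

Noncentrality parameter: δ = d·√(n/2) = 0.35 × √(105/2) = 2.5360
Two-sided α = 0.025 → critical value z_{0.0125} = 2.241.
Power = Φ(δ − 2.241) + Φ(−δ − 2.241) = Φ(0.295) + Φ(-4.777) = 0.6158 + 0.0000 = 0.6158.

Power ≈ 0.616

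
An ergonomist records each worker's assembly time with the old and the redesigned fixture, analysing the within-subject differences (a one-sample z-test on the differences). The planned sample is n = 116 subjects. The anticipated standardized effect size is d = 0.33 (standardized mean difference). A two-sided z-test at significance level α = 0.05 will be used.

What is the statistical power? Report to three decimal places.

Power ≈ 0.945

Noncentrality parameter: δ = d·√n = 0.33 × √116 = 3.5542
Two-sided α = 0.05 → critical value z_{0.025} = 1.960.
Power = Φ(δ − 1.960) + Φ(−δ − 1.960) = Φ(1.594) + Φ(-5.514) = 0.9446 + 0.0000 = 0.9446.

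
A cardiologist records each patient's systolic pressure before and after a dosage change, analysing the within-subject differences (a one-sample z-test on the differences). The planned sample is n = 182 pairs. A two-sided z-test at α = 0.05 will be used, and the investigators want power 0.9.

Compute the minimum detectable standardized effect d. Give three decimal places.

d ≈ 0.240

Need Φ(δ − 1.960) = 0.9, so δ = 1.960 + 1.282 = 3.242.
(Lower-tail contribution to power is negligible for δ > 0.)
δ = d·√n ⇒ d = δ/√n = 3.242/√182 = 0.2403.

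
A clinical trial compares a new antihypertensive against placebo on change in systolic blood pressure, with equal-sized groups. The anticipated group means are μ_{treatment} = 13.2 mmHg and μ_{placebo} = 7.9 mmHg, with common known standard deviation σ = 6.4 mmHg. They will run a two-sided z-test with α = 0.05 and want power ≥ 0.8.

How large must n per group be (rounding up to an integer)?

n = 23 per group

Standardized effect: d = |μ_{treatment} − μ_{placebo}| / σ = |13.2 − 7.9| / 6.4 = 0.8281
For power 0.8 need Φ(δ − z_{0.025}) = 0.8, so δ = z_{0.025} + z_{0.20} = 1.960 + 0.842 = 2.802.
(For δ > 0 the lower-tail rejection region contributes negligibly to power, so the one-term inversion is standard.)
δ = d·√(n/2) ⇒ n = 2(δ/d)² = 2 × (2.802 / 0.8281)² = 22.89.
Rounding up, n = 23 per group.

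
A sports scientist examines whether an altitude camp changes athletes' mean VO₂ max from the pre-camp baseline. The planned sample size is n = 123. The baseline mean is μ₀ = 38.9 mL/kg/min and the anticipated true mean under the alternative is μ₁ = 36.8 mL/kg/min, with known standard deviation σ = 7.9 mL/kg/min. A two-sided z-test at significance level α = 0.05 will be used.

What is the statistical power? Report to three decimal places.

Power ≈ 0.838

Standardized effect: d = |μ₁ − μ₀| / σ = |36.8 − 38.9| / 7.9 = 0.2658
Noncentrality parameter: δ = d·√n = 0.2658 × √123 = 2.9481
Critical value for a two-sided test at α = 0.05: z_{α/2} = 1.960.
Power = Φ(δ − 1.960) + Φ(−δ − 1.960) = Φ(0.988) + Φ(-4.908) = 0.8385 + 0.0000 = 0.8385.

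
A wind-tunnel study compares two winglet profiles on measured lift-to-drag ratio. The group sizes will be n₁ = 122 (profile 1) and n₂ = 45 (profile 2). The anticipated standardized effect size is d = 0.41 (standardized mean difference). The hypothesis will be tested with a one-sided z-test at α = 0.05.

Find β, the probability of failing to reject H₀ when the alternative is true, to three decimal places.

β ≈ 0.240

Noncentrality parameter: δ = d / √(1/n₁ + 1/n₂) = 0.41 / √(1/122 + 1/45) = 2.3508
Critical value for a one-sided test at α = 0.05: z_α = 1.645.
Power = Φ(δ − 1.645) = Φ(0.706) = 0.7599.
Type II error: β = 1 − power = 1 − 0.7599 = 0.2401.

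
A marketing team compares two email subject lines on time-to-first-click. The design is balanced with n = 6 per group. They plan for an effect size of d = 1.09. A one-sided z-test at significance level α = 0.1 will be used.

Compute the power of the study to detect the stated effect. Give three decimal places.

Noncentrality parameter: δ = d·√(n/2) = 1.09 × √(6/2) = 1.8879
One-sided α = 0.1 → critical value z_{0.1} = 1.282.
Power = Φ(δ − 1.282) = Φ(0.606) = 0.7279.

Power ≈ 0.728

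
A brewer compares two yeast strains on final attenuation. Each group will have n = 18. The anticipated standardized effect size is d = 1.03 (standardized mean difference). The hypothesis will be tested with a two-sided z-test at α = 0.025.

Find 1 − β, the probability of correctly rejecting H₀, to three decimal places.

Noncentrality parameter: δ = d·√(n/2) = 1.03 × √(18/2) = 3.0900
Critical value for a two-sided test at α = 0.025: z_{α/2} = 2.241.
Power = Φ(δ − 2.241) + Φ(−δ − 2.241) = Φ(0.849) + Φ(-5.331) = 0.8019 + 0.0000 = 0.8019.

Power ≈ 0.802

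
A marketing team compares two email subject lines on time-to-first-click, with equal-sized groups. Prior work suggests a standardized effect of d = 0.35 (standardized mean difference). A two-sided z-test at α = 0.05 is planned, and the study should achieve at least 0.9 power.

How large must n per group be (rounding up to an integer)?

Set Φ(δ − 1.960) = 0.9; then δ − 1.960 = Φ⁻¹(0.9) = 1.282, giving δ = 3.242.
(Ignoring the negligible lower-tail rejection probability gives the usual closed-form inversion.)
δ = d·√(n/2) ⇒ n = 2(δ/d)² = 2 × (3.242 / 0.35)² = 171.55.
Round up to the next whole unit.

n = 172 per group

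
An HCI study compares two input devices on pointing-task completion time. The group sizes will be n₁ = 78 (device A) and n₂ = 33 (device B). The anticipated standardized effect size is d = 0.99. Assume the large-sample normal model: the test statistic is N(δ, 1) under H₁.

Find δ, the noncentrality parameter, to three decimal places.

δ ≈ 4.767

The noncentrality parameter scales effect size by the design's sample-size factor: δ = d / √(1/n₁ + 1/n₂) = 0.99 / √(1/78 + 1/33) = 4.7674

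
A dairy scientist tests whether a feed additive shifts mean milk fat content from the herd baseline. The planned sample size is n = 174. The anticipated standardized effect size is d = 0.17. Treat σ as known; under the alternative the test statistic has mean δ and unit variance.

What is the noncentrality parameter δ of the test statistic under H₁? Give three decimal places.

δ ≈ 2.242

δ = d·√n = 0.17 × √174 = 2.2425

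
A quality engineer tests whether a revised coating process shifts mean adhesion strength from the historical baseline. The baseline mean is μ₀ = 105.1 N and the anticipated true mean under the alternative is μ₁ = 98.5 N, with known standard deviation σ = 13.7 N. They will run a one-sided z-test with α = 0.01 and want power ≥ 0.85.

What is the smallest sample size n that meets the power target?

Standardized effect: d = |μ₁ − μ₀| / σ = |98.5 − 105.1| / 13.7 = 0.4818
Set Φ(δ − 2.326) = 0.85; then δ − 2.326 = Φ⁻¹(0.85) = 1.036, giving δ = 3.363.
δ = d·√n ⇒ n = (δ/d)² = (3.363 / 0.4818)² = 48.72.
Round up to the next whole unit.

n = 49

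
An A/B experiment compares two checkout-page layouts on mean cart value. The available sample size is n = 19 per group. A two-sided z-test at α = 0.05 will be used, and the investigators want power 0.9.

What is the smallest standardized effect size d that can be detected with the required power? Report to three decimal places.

d ≈ 1.052

Required noncentrality: δ = z_{0.025} + z_{0.10} = 1.960 + 1.282 = 3.242.
(The second rejection-region term Φ(−δ − z_{α/2}) is negligible and dropped.)
δ = d·√(n/2) ⇒ d = δ/√(n/2) = 3.242/√(19/2) = 1.0517.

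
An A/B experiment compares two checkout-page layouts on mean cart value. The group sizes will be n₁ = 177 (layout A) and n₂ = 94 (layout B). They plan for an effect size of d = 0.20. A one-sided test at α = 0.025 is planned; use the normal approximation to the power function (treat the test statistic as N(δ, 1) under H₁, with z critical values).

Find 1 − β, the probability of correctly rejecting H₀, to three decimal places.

Noncentrality parameter: δ = d / √(1/n₁ + 1/n₂) = 0.20 / √(1/177 + 1/94) = 1.5671
Critical value for a one-sided test at α = 0.025: z_α = 1.960.
Power = P(Z > 1.960 − δ) = Φ(-0.393) = 0.3472.

Power ≈ 0.347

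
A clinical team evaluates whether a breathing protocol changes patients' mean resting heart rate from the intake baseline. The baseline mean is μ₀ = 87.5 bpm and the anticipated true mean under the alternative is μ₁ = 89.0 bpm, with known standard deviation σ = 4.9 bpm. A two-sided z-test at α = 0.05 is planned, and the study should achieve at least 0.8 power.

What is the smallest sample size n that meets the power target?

Standardized effect: d = |μ₁ − μ₀| / σ = |89.0 − 87.5| / 4.9 = 0.3061
For power 0.8 need Φ(δ − z_{0.025}) = 0.8, so δ = z_{0.025} + z_{0.20} = 1.960 + 0.842 = 2.802.
(For δ > 0 the lower-tail rejection region contributes negligibly to power, so the one-term inversion is standard.)
δ = d·√n ⇒ n = (δ/d)² = (2.802 / 0.3061)² = 83.76.
Round up to the next whole unit.

n = 84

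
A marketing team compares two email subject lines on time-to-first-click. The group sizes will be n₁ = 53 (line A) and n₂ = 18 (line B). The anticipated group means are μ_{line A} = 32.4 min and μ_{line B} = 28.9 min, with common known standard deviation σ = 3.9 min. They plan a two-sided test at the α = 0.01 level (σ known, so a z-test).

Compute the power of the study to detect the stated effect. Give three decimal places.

Power ≈ 0.762

Standardized effect: d = |μ_{line A} − μ_{line B}| / σ = |32.4 − 28.9| / 3.9 = 0.8974
Noncentrality parameter: δ = d / √(1/n₁ + 1/n₂) = 0.8974 / √(1/53 + 1/18) = 3.2896
Critical value for a two-sided test at α = 0.01: z_{α/2} = 2.576.
Power = Φ(δ − 2.576) + Φ(−δ − 2.576) = Φ(0.714) + Φ(-5.865) = 0.7623 + 0.0000 = 0.7623.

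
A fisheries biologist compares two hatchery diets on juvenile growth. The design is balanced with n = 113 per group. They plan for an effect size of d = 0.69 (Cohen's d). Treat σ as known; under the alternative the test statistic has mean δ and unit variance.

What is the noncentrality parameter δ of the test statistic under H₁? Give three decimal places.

δ = d·√(n/2) = 0.69 × √(113/2) = 5.1865

δ ≈ 5.186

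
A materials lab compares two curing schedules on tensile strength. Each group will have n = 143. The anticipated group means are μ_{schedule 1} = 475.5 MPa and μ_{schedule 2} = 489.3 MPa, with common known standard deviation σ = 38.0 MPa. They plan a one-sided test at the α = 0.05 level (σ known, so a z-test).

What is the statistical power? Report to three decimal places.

Standardized effect: d = |μ_{schedule 1} − μ_{schedule 2}| / σ = |475.5 − 489.3| / 38.0 = 0.3632
Noncentrality parameter: δ = d·√(n/2) = 0.3632 × √(143/2) = 3.0708
One-sided α = 0.05 → critical value z_{0.05} = 1.645.
Power = P(Z > 1.645 − δ) = Φ(1.426) = 0.9231.

Power ≈ 0.923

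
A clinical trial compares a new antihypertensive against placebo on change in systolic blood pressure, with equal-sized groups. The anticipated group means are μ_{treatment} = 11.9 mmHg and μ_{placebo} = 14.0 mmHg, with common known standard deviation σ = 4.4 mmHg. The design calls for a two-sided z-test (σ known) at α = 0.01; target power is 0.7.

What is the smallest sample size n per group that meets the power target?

Standardized effect: d = |μ_{treatment} − μ_{placebo}| / σ = |11.9 − 14.0| / 4.4 = 0.4773
For power 0.7 need Φ(δ − z_{0.005}) = 0.7, so δ = z_{0.005} + z_{0.30} = 2.576 + 0.524 = 3.100.
(For δ > 0 the lower-tail rejection region contributes negligibly to power, so the one-term inversion is standard.)
δ = d·√(n/2) ⇒ n = 2(δ/d)² = 2 × (3.100 / 0.4773)² = 84.39.
Rounding up, n = 85 per group.

n = 85 per group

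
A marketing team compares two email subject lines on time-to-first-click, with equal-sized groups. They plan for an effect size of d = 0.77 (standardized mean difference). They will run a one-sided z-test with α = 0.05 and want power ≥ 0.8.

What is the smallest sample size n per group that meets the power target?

For power 0.8 need Φ(δ − z_{0.05}) = 0.8, so δ = z_{0.05} + z_{0.20} = 1.645 + 0.842 = 2.486.
δ = d·√(n/2) ⇒ n = 2(δ/d)² = 2 × (2.486 / 0.77)² = 20.86.
Round up to the next whole unit.

n = 21 per group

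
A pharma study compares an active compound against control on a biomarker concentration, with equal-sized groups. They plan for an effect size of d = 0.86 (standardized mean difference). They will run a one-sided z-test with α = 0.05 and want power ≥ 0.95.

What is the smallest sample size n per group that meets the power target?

Set Φ(δ − 1.645) = 0.95; then δ − 1.645 = Φ⁻¹(0.95) = 1.645, giving δ = 3.290.
δ = d·√(n/2) ⇒ n = 2(δ/d)² = 2 × (3.290 / 0.86)² = 29.26.
Round up to the next whole unit.

n = 30 per group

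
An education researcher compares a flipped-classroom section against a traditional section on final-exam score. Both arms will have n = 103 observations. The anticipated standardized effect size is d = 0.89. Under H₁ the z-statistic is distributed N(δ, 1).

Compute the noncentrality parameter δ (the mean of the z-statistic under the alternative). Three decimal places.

δ = d·√(n/2) = 0.89 × √(103/2) = 6.3870

δ ≈ 6.387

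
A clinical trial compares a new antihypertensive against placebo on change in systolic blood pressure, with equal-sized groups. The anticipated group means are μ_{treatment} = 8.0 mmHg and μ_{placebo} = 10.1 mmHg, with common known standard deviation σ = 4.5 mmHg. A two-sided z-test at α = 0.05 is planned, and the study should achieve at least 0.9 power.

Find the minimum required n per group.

Standardized effect: d = |μ_{treatment} − μ_{placebo}| / σ = |8.0 − 10.1| / 4.5 = 0.4667
For power 0.9 need Φ(δ − z_{0.025}) = 0.9, so δ = z_{0.025} + z_{0.10} = 1.960 + 1.282 = 3.242.
(For δ > 0 the lower-tail rejection region contributes negligibly to power, so the one-term inversion is standard.)
δ = d·√(n/2) ⇒ n = 2(δ/d)² = 2 × (3.242 / 0.4667)² = 96.50.
Rounding up, n = 97 per group.

n = 97 per group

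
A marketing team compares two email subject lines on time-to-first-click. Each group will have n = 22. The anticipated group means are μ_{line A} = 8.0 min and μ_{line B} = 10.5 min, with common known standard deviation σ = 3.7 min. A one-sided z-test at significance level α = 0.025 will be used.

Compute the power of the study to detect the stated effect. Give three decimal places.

Standardized effect: d = |μ_{line A} − μ_{line B}| / σ = |8.0 − 10.5| / 3.7 = 0.6757
Noncentrality parameter: δ = d·√(n/2) = 0.6757 × √(22/2) = 2.2410
One-sided α = 0.025 → critical value z_{0.025} = 1.960.
Power = Φ(δ − 1.960) = Φ(0.281) = 0.6106.

Power ≈ 0.611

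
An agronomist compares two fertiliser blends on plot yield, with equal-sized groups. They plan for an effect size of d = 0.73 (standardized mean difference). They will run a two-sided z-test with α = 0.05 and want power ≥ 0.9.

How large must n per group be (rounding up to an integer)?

For power 0.9 need Φ(δ − z_{0.025}) = 0.9, so δ = z_{0.025} + z_{0.10} = 1.960 + 1.282 = 3.242.
(The Φ(−δ − z_{α/2}) term is vanishingly small for δ > 0 and is dropped in the standard sample-size formula.)
δ = d·√(n/2) ⇒ n = 2(δ/d)² = 2 × (3.242 / 0.73)² = 39.43.
Round up to the next whole unit.

n = 40 per group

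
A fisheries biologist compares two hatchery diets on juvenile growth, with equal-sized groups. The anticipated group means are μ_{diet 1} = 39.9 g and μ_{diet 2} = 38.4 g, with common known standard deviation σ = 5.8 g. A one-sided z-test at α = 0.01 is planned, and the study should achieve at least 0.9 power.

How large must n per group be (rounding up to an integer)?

n = 390 per group

Standardized effect: d = |μ_{diet 1} − μ_{diet 2}| / σ = |39.9 − 38.4| / 5.8 = 0.2586
Set Φ(δ − 2.326) = 0.9; then δ − 2.326 = Φ⁻¹(0.9) = 1.282, giving δ = 3.608.
δ = d·√(n/2) ⇒ n = 2(δ/d)² = 2 × (3.608 / 0.2586)² = 389.24.
Round up to the next whole unit.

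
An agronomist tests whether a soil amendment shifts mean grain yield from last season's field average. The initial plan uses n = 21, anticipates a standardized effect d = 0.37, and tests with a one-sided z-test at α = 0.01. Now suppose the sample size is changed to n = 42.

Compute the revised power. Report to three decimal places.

With n = 42: δ = d·√n = 0.37 × √42 = 2.3979. Critical value z_{0.01} = 2.326.
Revised power = P(Z > 2.326 − δ) = Φ(0.072) = 0.5285.

Power ≈ 0.529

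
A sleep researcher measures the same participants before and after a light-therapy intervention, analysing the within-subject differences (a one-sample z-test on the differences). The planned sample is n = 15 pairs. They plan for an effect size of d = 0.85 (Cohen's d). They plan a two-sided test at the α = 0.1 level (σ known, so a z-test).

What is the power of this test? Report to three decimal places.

Power ≈ 0.950

Noncentrality parameter: δ = d·√n = 0.85 × √15 = 3.2920
Critical value for a two-sided test at α = 0.1: z_{α/2} = 1.645.
Power = Φ(δ − 1.645) + Φ(−δ − 1.645) = Φ(1.647) + Φ(-4.937) = 0.9502 + 0.0000 = 0.9502.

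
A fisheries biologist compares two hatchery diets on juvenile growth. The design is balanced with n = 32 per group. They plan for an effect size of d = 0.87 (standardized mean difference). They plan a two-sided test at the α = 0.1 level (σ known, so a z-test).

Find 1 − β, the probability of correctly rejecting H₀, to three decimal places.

Noncentrality parameter: δ = d·√(n/2) = 0.87 × √(32/2) = 3.4800
Two-sided α = 0.1 → critical value z_{0.05} = 1.645.
Power = Φ(δ − 1.645) + Φ(−δ − 1.645) = Φ(1.835) + Φ(-5.125) = 0.9668 + 0.0000 = 0.9668.

Power ≈ 0.967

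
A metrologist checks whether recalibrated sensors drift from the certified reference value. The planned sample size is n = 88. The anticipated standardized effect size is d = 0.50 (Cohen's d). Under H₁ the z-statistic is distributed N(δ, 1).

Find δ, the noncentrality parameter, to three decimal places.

δ ≈ 4.690

The noncentrality parameter scales effect size by the design's sample-size factor: δ = d·√n = 0.50 × √88 = 4.6904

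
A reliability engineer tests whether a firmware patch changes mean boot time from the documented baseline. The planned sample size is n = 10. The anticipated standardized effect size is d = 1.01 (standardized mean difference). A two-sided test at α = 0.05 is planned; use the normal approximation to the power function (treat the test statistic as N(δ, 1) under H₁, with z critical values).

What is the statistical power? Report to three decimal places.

Noncentrality parameter: δ = d·√n = 1.01 × √10 = 3.1939
Critical value for a two-sided test at α = 0.05: z_{α/2} = 1.960.
Power = Φ(δ − 1.960) + Φ(−δ − 1.960) = Φ(1.234) + Φ(-5.154) = 0.8914 + 0.0000 = 0.8914.

Power ≈ 0.891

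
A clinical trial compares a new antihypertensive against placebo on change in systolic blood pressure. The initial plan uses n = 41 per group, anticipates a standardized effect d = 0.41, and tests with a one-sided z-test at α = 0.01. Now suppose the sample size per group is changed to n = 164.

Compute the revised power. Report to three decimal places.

Power ≈ 0.917

With n = 164 per group: δ = d·√(n/2) = 0.41 × √(164/2) = 3.7127. Critical value z_{0.01} = 2.326.
Revised power = Φ(δ − 2.326) = Φ(1.386) = 0.9172.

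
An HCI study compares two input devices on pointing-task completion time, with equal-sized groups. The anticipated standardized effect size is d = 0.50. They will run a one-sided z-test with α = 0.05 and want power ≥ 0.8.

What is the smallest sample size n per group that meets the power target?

n = 50 per group

For power 0.8 need Φ(δ − z_{0.05}) = 0.8, so δ = z_{0.05} + z_{0.20} = 1.645 + 0.842 = 2.486.
δ = d·√(n/2) ⇒ n = 2(δ/d)² = 2 × (2.486 / 0.50)² = 49.46.
Rounding up, n = 50 per group.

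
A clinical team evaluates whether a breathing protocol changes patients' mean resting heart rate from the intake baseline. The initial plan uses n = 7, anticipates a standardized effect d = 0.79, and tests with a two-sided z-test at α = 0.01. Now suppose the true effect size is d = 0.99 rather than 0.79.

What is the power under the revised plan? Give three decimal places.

With d = 0.99: δ = d·√n = 0.99 × √7 = 2.6193. Critical value z_{0.005} = 2.576.
Revised power = Φ(δ − 2.576) + Φ(−δ − 2.576) = Φ(0.043) + Φ(-5.195) = 0.5173 + 0.0000 = 0.5173.

Power ≈ 0.517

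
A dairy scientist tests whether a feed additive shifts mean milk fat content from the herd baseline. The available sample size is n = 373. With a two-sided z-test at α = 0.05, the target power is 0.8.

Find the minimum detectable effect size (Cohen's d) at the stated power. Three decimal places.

Need Φ(δ − 1.960) = 0.8, so δ = 1.960 + 0.842 = 2.802.
(The second rejection-region term Φ(−δ − z_{α/2}) is negligible and dropped.)
δ = d·√n ⇒ d = δ/√n = 2.802/√373 = 0.1451.

d ≈ 0.145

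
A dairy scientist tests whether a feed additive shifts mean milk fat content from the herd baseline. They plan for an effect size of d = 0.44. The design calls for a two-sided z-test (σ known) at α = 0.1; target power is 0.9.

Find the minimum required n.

For power 0.9 need Φ(δ − z_{0.05}) = 0.9, so δ = z_{0.05} + z_{0.10} = 1.645 + 1.282 = 2.926.
(For δ > 0 the lower-tail rejection region contributes negligibly to power, so the one-term inversion is standard.)
δ = d·√n ⇒ n = (δ/d)² = (2.926 / 0.44)² = 44.23.
Round up to the next whole unit.

n = 45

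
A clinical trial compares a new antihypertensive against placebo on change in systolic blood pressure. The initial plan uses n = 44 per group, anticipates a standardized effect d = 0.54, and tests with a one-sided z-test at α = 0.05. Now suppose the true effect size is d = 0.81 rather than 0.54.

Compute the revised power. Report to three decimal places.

With d = 0.81: δ = d·√(n/2) = 0.81 × √(44/2) = 3.7992. Critical value z_{0.05} = 1.645.
Revised power = P(Z > 1.645 − δ) = Φ(2.154) = 0.9844.

Power ≈ 0.984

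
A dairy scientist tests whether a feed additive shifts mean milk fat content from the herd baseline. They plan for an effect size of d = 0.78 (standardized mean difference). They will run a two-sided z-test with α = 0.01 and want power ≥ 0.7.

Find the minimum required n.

n = 16

For power 0.7 need Φ(δ − z_{0.005}) = 0.7, so δ = z_{0.005} + z_{0.30} = 2.576 + 0.524 = 3.100.
(For δ > 0 the lower-tail rejection region contributes negligibly to power, so the one-term inversion is standard.)
δ = d·√n ⇒ n = (δ/d)² = (3.100 / 0.78)² = 15.80.
Round up to the next whole unit.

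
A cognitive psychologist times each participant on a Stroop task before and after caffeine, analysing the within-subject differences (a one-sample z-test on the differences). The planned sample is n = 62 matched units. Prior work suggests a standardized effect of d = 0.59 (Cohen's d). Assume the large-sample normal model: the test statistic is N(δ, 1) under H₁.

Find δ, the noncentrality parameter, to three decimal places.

The noncentrality parameter scales effect size by the design's sample-size factor: δ = d·√n = 0.59 × √62 = 4.6457

δ ≈ 4.646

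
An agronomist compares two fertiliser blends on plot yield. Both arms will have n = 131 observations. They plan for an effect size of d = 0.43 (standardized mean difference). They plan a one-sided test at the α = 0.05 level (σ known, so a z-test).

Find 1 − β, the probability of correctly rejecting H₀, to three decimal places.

Noncentrality parameter: δ = d·√(n/2) = 0.43 × √(131/2) = 3.4801
One-sided α = 0.05 → critical value z_{0.05} = 1.645.
Power = Φ(δ − 1.645) = Φ(1.835) = 0.9668.

Power ≈ 0.967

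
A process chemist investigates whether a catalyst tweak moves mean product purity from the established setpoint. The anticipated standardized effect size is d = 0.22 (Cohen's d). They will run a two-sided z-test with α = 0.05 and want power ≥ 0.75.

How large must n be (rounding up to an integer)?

Set Φ(δ − 1.960) = 0.75; then δ − 1.960 = Φ⁻¹(0.75) = 0.674, giving δ = 2.634.
(For δ > 0 the lower-tail rejection region contributes negligibly to power, so the one-term inversion is standard.)
δ = d·√n ⇒ n = (δ/d)² = (2.634 / 0.22)² = 143.40.
Rounding up, n = 144.

n = 144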